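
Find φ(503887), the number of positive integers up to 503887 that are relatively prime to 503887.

Factor: 503887 = 47 · 71 · 151.
φ(503887) = (47−1) · (71−1) · (151−1) = 46 · 70 · 150 = 483000.

483000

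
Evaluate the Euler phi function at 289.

Factor: 289 = 17^2.
φ(289) = 17^1·(17−1) = 272.

272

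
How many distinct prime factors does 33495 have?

33495 = 3 · 11165
11165 = 5 · 2233
2233 = 7 · 319
319 = 11 · 29
33495 = 3 · 5 · 7 · 11 · 29, which has 5 distinct prime factors.

5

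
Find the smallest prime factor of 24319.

83

24319 is odd.
Digit sum 19, not divisible by 3.
Ends in 9: not divisible by 5.
7: 24319 = 7·3474 + 1
11: 24319 = 11·2210 + 9
13: 24319 = 13·1870 + 9
17: 24319 = 17·1430 + 9
19: 24319 = 19·1279 + 18
23: 24319 = 23·1057 + 8
29: 24319 = 29·838 + 17
31: 24319 = 31·784 + 15
37: 24319 = 37·657 + 10
41: 24319 = 41·593 + 6
43: 24319 = 43·565 + 24
47: 24319 = 47·517 + 20
53: 24319 = 53·458 + 45
59: 24319 = 59·412 + 11
61: 24319 = 61·398 + 41
67: 24319 = 67·362 + 65
71: 24319 = 71·342 + 37
73: 24319 = 73·333 + 10
79: 24319 = 79·307 + 66
83: 24319 = 83·293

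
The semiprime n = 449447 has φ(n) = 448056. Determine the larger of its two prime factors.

φ(n) = (p−1)(q−1) = n − (p+q) + 1, so p + q = 449447 − 448056 + 1 = 1392.
p and q are the roots of t² − 1392t + 449447 = 0.
Discriminant: 1392² − 4·449447 = 1937664 − 1797788 = 139876; √139876 = 374.
q = (1392 − 374)/2 = 509, p = (1392 + 374)/2 = 883.
Check: 509 · 883 = 449447.

883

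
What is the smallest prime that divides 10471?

37

10471 is odd.
Digit sum 13, not divisible by 3.
Ends in 1: not divisible by 5.
7: 10471 = 7·1495 + 6
11: 10471 = 11·951 + 10
13: 10471 = 13·805 + 6
17: 10471 = 17·615 + 16
19: 10471 = 19·551 + 2
23: 10471 = 23·455 + 6
29: 10471 = 29·361 + 2
31: 10471 = 31·337 + 24
37: 10471 = 37·283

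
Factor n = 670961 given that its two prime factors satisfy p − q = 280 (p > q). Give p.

971

Since p = q + 280, we have 670961 = q(q + 280), so q² + 280q − 670961 = 0.
Discriminant: 280² + 4·670961 = 78400 + 2683844 = 2762244; √2762244 = 1662.
q = (−280 + 1662)/2 = 691, and p = q + 280 = 971.
Check: 691 · 971 = 670961.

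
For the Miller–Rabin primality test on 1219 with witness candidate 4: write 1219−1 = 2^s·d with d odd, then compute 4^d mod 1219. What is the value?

1219 − 1 = 1218 = 2^1 · 609, so d = 609.
4^1 ≡ 4 (mod 1219)
4^2 ≡ 4^2 = 16 ≡ 16 (mod 1219)
4^4 ≡ 16^2 = 256 ≡ 256 (mod 1219)
4^8 ≡ 256^2 = 65536 ≡ 929 (mod 1219)
4^16 ≡ 929^2 = 863041 ≡ 1208 (mod 1219)
4^32 ≡ 1208^2 = 1459264 ≡ 121 (mod 1219)
4^64 ≡ 121^2 = 14641 ≡ 13 (mod 1219)
4^128 ≡ 13^2 = 169 ≡ 169 (mod 1219)
4^256 ≡ 169^2 = 28561 ≡ 524 (mod 1219)
4^512 ≡ 524^2 = 274576 ≡ 301 (mod 1219)
609 = 512 + 64 + 32 + 1 in binary powers of 2.
So 4^609 ≡ 301 · 13 · 121 · 4 ≡ 785 (mod 1219).
Squaring chain: 785; never reaches −1, so base 4 is a Miller–Rabin witness that 1219 is composite.

785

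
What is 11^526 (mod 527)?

11^1 ≡ 11 (mod 527)
11^2 ≡ 11^2 = 121 ≡ 121 (mod 527)
11^4 ≡ 121^2 = 14641 ≡ 412 (mod 527)
11^8 ≡ 412^2 = 169744 ≡ 50 (mod 527)
11^16 ≡ 50^2 = 2500 ≡ 392 (mod 527)
11^32 ≡ 392^2 = 153664 ≡ 307 (mod 527)
11^64 ≡ 307^2 = 94249 ≡ 443 (mod 527)
11^128 ≡ 443^2 = 196249 ≡ 205 (mod 527)
11^256 ≡ 205^2 = 42025 ≡ 392 (mod 527)
11^512 ≡ 392^2 = 153664 ≡ 307 (mod 527)
526 = 512 + 8 + 4 + 2 in binary powers of 2.
So 11^526 ≡ 307 · 50 · 412 · 121 ≡ 485 (mod 527).
Since 485 ≠ 1, base 11 is a Fermat witness: 527 is composite.

485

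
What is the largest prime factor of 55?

55 = 5 · 11
11 is prime.
So 55 = 5 · 11; the largest prime factor is 11.

11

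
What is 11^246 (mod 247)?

11^1 ≡ 11 (mod 247)
11^2 ≡ 11^2 = 121 ≡ 121 (mod 247)
11^4 ≡ 121^2 = 14641 ≡ 68 (mod 247)
11^8 ≡ 68^2 = 4624 ≡ 178 (mod 247)
11^16 ≡ 178^2 = 31684 ≡ 68 (mod 247)
11^32 ≡ 68^2 = 4624 ≡ 178 (mod 247)
11^64 ≡ 178^2 = 31684 ≡ 68 (mod 247)
11^128 ≡ 68^2 = 4624 ≡ 178 (mod 247)
246 = 128 + 64 + 32 + 16 + 4 + 2 in binary powers of 2.
So 11^246 ≡ 178 · 68 · 178 · 68 · 68 · 121 ≡ 77 (mod 247).
Since 77 ≠ 1, base 11 is a Fermat witness: 247 is composite.

77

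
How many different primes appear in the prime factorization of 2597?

2597 = 7^2 · 53
2597 = 7^2 · 53, which has 2 distinct prime factors.

2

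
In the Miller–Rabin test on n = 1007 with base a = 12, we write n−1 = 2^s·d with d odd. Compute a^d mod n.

198

1007 − 1 = 1006 = 2^1 · 503, so d = 503.
12^1 ≡ 12 (mod 1007)
12^2 ≡ 12^2 = 144 ≡ 144 (mod 1007)
12^4 ≡ 144^2 = 20736 ≡ 596 (mod 1007)
12^8 ≡ 596^2 = 355216 ≡ 752 (mod 1007)
12^16 ≡ 752^2 = 565504 ≡ 577 (mod 1007)
12^32 ≡ 577^2 = 332929 ≡ 619 (mod 1007)
12^64 ≡ 619^2 = 383161 ≡ 501 (mod 1007)
12^128 ≡ 501^2 = 251001 ≡ 258 (mod 1007)
12^256 ≡ 258^2 = 66564 ≡ 102 (mod 1007)
503 = 256 + 128 + 64 + 32 + 16 + 4 + 2 + 1 in binary powers of 2.
So 12^503 ≡ 102 · 258 · 501 · 619 · 577 · 596 · 144 · 12 ≡ 198 (mod 1007).
Squaring chain: 198; never reaches −1, so base 12 is a Miller–Rabin witness that 1007 is composite.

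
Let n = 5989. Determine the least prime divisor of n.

5989 is odd.
Digit sum 31, not divisible by 3.
Ends in 9: not divisible by 5.
7: 5989 = 7·855 + 4
11: 5989 = 11·544 + 5
13: 5989 = 13·460 + 9
17: 5989 = 17·352 + 5
19: 5989 = 19·315 + 4
23: 5989 = 23·260 + 9
29: 5989 = 29·206 + 15
31: 5989 = 31·193 + 6
37: 5989 = 37·161 + 32
41: 5989 = 41·146 + 3
43: 5989 = 43·139 + 12
47: 5989 = 47·127 + 20
53: 5989 = 53·113

53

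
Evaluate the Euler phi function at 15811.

15552

Factor: 15811 = 97 · 163.
φ(15811) = (97−1) · (163−1) = 96 · 162 = 15552.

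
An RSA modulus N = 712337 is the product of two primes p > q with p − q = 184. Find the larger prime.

Since p = q + 184, we have 712337 = q(q + 184), so q² + 184q − 712337 = 0.
Discriminant: 184² + 4·712337 = 33856 + 2849348 = 2883204; √2883204 = 1698.
q = (−184 + 1698)/2 = 757, and p = q + 184 = 941.
Check: 757 · 941 = 712337.

941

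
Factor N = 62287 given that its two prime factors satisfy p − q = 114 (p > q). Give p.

313

Since p = q + 114, we have 62287 = q(q + 114), so q² + 114q − 62287 = 0.
Discriminant: 114² + 4·62287 = 12996 + 249148 = 262144; √262144 = 512.
q = (−114 + 512)/2 = 199, and p = q + 114 = 313.
Check: 199 · 313 = 62287.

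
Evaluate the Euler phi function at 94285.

74304

Factor: 94285 = 5 · 109 · 173.
φ(94285) = (5−1) · (109−1) · (173−1) = 4 · 108 · 172 = 74304.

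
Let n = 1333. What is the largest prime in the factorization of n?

43

1333 = 31 · 43
43 is prime.
So 1333 = 31 · 43; the largest prime factor is 43.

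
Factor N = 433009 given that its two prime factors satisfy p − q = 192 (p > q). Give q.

Since p = q + 192, we have 433009 = q(q + 192), so q² + 192q − 433009 = 0.
Discriminant: 192² + 4·433009 = 36864 + 1732036 = 1768900; √1768900 = 1330.
q = (−192 + 1330)/2 = 569, and p = q + 192 = 761.
Check: 569 · 761 = 433009.

569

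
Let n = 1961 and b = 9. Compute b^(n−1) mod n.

1533

9^1 ≡ 9 (mod 1961)
9^2 ≡ 9^2 = 81 ≡ 81 (mod 1961)
9^4 ≡ 81^2 = 6561 ≡ 678 (mod 1961)
9^8 ≡ 678^2 = 459684 ≡ 810 (mod 1961)
9^16 ≡ 810^2 = 656100 ≡ 1126 (mod 1961)
9^32 ≡ 1126^2 = 1267876 ≡ 1070 (mod 1961)
9^64 ≡ 1070^2 = 1144900 ≡ 1637 (mod 1961)
9^128 ≡ 1637^2 = 2679769 ≡ 1043 (mod 1961)
9^256 ≡ 1043^2 = 1087849 ≡ 1455 (mod 1961)
9^512 ≡ 1455^2 = 2117025 ≡ 1106 (mod 1961)
9^1024 ≡ 1106^2 = 1223236 ≡ 1533 (mod 1961)
1960 = 1024 + 512 + 256 + 128 + 32 + 8 in binary powers of 2.
So 9^1960 ≡ 1533 · 1106 · 1455 · 1043 · 1070 · 810 ≡ 1533 (mod 1961).
Since 1533 ≠ 1, base 9 is a Fermat witness: 1961 is composite.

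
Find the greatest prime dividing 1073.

37

1073 = 29 · 37
37 is prime.
So 1073 = 29 · 37; the largest prime factor is 37.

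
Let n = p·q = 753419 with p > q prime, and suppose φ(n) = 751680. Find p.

929

φ(n) = (p−1)(q−1) = n − (p+q) + 1, so p + q = 753419 − 751680 + 1 = 1740.
p and q are the roots of t² − 1740t + 753419 = 0.
Discriminant: 1740² − 4·753419 = 3027600 − 3013676 = 13924; √13924 = 118.
q = (1740 − 118)/2 = 811, p = (1740 + 118)/2 = 929.
Check: 811 · 929 = 753419.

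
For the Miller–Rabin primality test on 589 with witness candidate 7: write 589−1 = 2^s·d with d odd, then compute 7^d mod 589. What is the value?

589 − 1 = 588 = 2^2 · 147, so d = 147.
7^1 ≡ 7 (mod 589)
7^2 ≡ 7^2 = 49 ≡ 49 (mod 589)
7^4 ≡ 49^2 = 2401 ≡ 45 (mod 589)
7^8 ≡ 45^2 = 2025 ≡ 258 (mod 589)
7^16 ≡ 258^2 = 66564 ≡ 7 (mod 589)
7^32 ≡ 7^2 = 49 ≡ 49 (mod 589)
7^64 ≡ 49^2 = 2401 ≡ 45 (mod 589)
7^128 ≡ 45^2 = 2025 ≡ 258 (mod 589)
147 = 128 + 16 + 2 + 1 in binary powers of 2.
So 7^147 ≡ 258 · 7 · 49 · 7 ≡ 419 (mod 589).
Squaring chain: 419 → 39; never reaches −1, so base 7 is a Miller–Rabin witness that 589 is composite.

419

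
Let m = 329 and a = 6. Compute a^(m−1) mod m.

267

6^1 ≡ 6 (mod 329)
6^2 ≡ 6^2 = 36 ≡ 36 (mod 329)
6^4 ≡ 36^2 = 1296 ≡ 309 (mod 329)
6^8 ≡ 309^2 = 95481 ≡ 71 (mod 329)
6^16 ≡ 71^2 = 5041 ≡ 106 (mod 329)
6^32 ≡ 106^2 = 11236 ≡ 50 (mod 329)
6^64 ≡ 50^2 = 2500 ≡ 197 (mod 329)
6^128 ≡ 197^2 = 38809 ≡ 316 (mod 329)
6^256 ≡ 316^2 = 99856 ≡ 169 (mod 329)
328 = 256 + 64 + 8 in binary powers of 2.
So 6^328 ≡ 169 · 197 · 71 ≡ 267 (mod 329).
Since 267 ≠ 1, base 6 is a Fermat witness: 329 is composite.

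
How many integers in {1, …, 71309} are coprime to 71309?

Factor: 71309 = 7 · 61 · 167.
φ(71309) = (7−1) · (61−1) · (167−1) = 6 · 60 · 166 = 59760.

59760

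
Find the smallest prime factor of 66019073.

97

66019073 is odd.
Digit sum 32, not divisible by 3.
Ends in 3: not divisible by 5.
7: 66019073 = 7·9431296 + 1
11: 66019073 = 11·6001733 + 10
13: 66019073 = 13·5078390 + 3
17: 66019073 = 17·3883474 + 15
19: 66019073 = 19·3474688 + 1
23: 66019073 = 23·2870394 + 11
29: 66019073 = 29·2276519 + 22
31: 66019073 = 31·2129647 + 16
37: 66019073 = 37·1784299 + 10
41: 66019073 = 41·1610221 + 12
43: 66019073 = 43·1535327 + 12
47: 66019073 = 47·1404661 + 6
53: 66019073 = 53·1245642 + 47
59: 66019073 = 59·1118967 + 20
61: 66019073 = 61·1082279 + 54
67: 66019073 = 67·985359 + 20
71: 66019073 = 71·929846 + 7
73: 66019073 = 73·904370 + 63
79: 66019073 = 79·835684 + 37
83: 66019073 = 83·795410 + 43
89: 66019073 = 89·741787 + 30
97: 66019073 = 97·680609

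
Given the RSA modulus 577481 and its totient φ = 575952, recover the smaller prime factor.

φ(n) = (p−1)(q−1) = n − (p+q) + 1, so p + q = 577481 − 575952 + 1 = 1530.
p and q are the roots of t² − 1530t + 577481 = 0.
Discriminant: 1530² − 4·577481 = 2340900 − 2309924 = 30976; √30976 = 176.
q = (1530 − 176)/2 = 677, p = (1530 + 176)/2 = 853.
Check: 677 · 853 = 577481.

677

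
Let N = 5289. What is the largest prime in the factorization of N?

43

5289 = 3 · 1763
1763 = 41 · 43
43 is prime.
So 5289 = 3 · 41 · 43; the largest prime factor is 43.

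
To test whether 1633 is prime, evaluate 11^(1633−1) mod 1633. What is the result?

151

11^1 ≡ 11 (mod 1633)
11^2 ≡ 11^2 = 121 ≡ 121 (mod 1633)
11^4 ≡ 121^2 = 14641 ≡ 1577 (mod 1633)
11^8 ≡ 1577^2 = 2486929 ≡ 1503 (mod 1633)
11^16 ≡ 1503^2 = 2259009 ≡ 570 (mod 1633)
11^32 ≡ 570^2 = 324900 ≡ 1566 (mod 1633)
11^64 ≡ 1566^2 = 2452356 ≡ 1223 (mod 1633)
11^128 ≡ 1223^2 = 1495729 ≡ 1534 (mod 1633)
11^256 ≡ 1534^2 = 2353156 ≡ 3 (mod 1633)
11^512 ≡ 3^2 = 9 ≡ 9 (mod 1633)
11^1024 ≡ 9^2 = 81 ≡ 81 (mod 1633)
1632 = 1024 + 512 + 64 + 32 in binary powers of 2.
So 11^1632 ≡ 81 · 9 · 1223 · 1566 ≡ 151 (mod 1633).
Since 151 ≠ 1, base 11 is a Fermat witness: 1633 is composite.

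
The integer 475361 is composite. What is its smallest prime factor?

19

475361 is odd.
Digit sum 26, not divisible by 3.
Ends in 1: not divisible by 5.
7: 475361 = 7·67908 + 5
11: 475361 = 11·43214 + 7
13: 475361 = 13·36566 + 3
17: 475361 = 17·27962 + 7
19: 475361 = 19·25019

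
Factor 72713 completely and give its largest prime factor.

72713 = 19 · 3827
3827 = 43 · 89
89 is prime.
So 72713 = 19 · 43 · 89; the largest prime factor is 89.

89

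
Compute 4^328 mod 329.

242

4^1 ≡ 4 (mod 329)
4^2 ≡ 4^2 = 16 ≡ 16 (mod 329)
4^4 ≡ 16^2 = 256 ≡ 256 (mod 329)
4^8 ≡ 256^2 = 65536 ≡ 65 (mod 329)
4^16 ≡ 65^2 = 4225 ≡ 277 (mod 329)
4^32 ≡ 277^2 = 76729 ≡ 72 (mod 329)
4^64 ≡ 72^2 = 5184 ≡ 249 (mod 329)
4^128 ≡ 249^2 = 62001 ≡ 149 (mod 329)
4^256 ≡ 149^2 = 22201 ≡ 158 (mod 329)
328 = 256 + 64 + 8 in binary powers of 2.
So 4^328 ≡ 158 · 249 · 65 ≡ 242 (mod 329).
Since 242 ≠ 1, base 4 is a Fermat witness: 329 is composite.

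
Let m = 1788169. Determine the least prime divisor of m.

29

1788169 is odd.
Digit sum 40, not divisible by 3.
Ends in 9: not divisible by 5.
7: 1788169 = 7·255452 + 5
11: 1788169 = 11·162560 + 9
13: 1788169 = 13·137551 + 6
17: 1788169 = 17·105186 + 7
19: 1788169 = 19·94114 + 3
23: 1788169 = 23·77746 + 11
29: 1788169 = 29·61661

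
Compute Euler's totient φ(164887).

Factor: 164887 = 23 · 67 · 107.
φ(164887) = (23−1) · (67−1) · (107−1) = 22 · 66 · 106 = 153912.

153912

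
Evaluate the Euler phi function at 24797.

Factor: 24797 = 137 · 181.
φ(24797) = (137−1) · (181−1) = 136 · 180 = 24480.

24480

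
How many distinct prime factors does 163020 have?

6

163020 = 2^2 · 40755
40755 = 3 · 13585
13585 = 5 · 2717
2717 = 11 · 247
247 = 13 · 19
163020 = 2^2 · 3 · 5 · 11 · 13 · 19, which has 6 distinct prime factors.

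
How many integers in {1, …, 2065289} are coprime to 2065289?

Factor: 2065289 = 83 · 149 · 167.
φ(2065289) = (83−1) · (149−1) · (167−1) = 82 · 148 · 166 = 2014576.

2014576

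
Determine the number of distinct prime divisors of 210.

4

210 = 2 · 105
105 = 3 · 35
35 = 5 · 7
210 = 2 · 3 · 5 · 7, which has 4 distinct prime factors.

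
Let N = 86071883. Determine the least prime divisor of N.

86071883 is odd.
Digit sum 41, not divisible by 3.
Ends in 3: not divisible by 5.
7: 86071883 = 7·12295983 + 2
11: 86071883 = 11·7824716 + 7
13: 86071883 = 13·6620914 + 1
17: 86071883 = 17·5063051 + 16
19: 86071883 = 19·4530099 + 2
23: 86071883 = 23·3742255 + 18
29: 86071883 = 29·2967995 + 28
31: 86071883 = 31·2776512 + 11
37: 86071883 = 37·2326267 + 4
41: 86071883 = 41·2099314 + 9
43: 86071883 = 43·2001671 + 30
47: 86071883 = 47·1831316 + 31
53: 86071883 = 53·1623997 + 42
59: 86071883 = 59·1458845 + 28
61: 86071883 = 61·1411014 + 29
67: 86071883 = 67·1284654 + 65
71: 86071883 = 71·1212280 + 3
73: 86071883 = 73·1179066 + 65
79: 86071883 = 79·1089517 + 40
83: 86071883 = 83·1037010 + 53
89: 86071883 = 89·967099 + 72
97: 86071883 = 97·887339

97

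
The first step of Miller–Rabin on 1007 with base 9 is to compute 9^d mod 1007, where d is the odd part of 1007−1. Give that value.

1007 − 1 = 1006 = 2^1 · 503, so d = 503.
9^1 ≡ 9 (mod 1007)
9^2 ≡ 9^2 = 81 ≡ 81 (mod 1007)
9^4 ≡ 81^2 = 6561 ≡ 519 (mod 1007)
9^8 ≡ 519^2 = 269361 ≡ 492 (mod 1007)
9^16 ≡ 492^2 = 242064 ≡ 384 (mod 1007)
9^32 ≡ 384^2 = 147456 ≡ 434 (mod 1007)
9^64 ≡ 434^2 = 188356 ≡ 47 (mod 1007)
9^128 ≡ 47^2 = 2209 ≡ 195 (mod 1007)
9^256 ≡ 195^2 = 38025 ≡ 766 (mod 1007)
503 = 256 + 128 + 64 + 32 + 16 + 4 + 2 + 1 in binary powers of 2.
So 9^503 ≡ 766 · 195 · 47 · 434 · 384 · 519 · 81 · 9 ≡ 188 (mod 1007).
Squaring chain: 188; never reaches −1, so base 9 is a Miller–Rabin witness that 1007 is composite.

188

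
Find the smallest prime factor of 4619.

4619 is odd.
Digit sum 20, not divisible by 3.
Ends in 9: not divisible by 5.
7: 4619 = 7·659 + 6
11: 4619 = 11·419 + 10
13: 4619 = 13·355 + 4
17: 4619 = 17·271 + 12
19: 4619 = 19·243 + 2
23: 4619 = 23·200 + 19
29: 4619 = 29·159 + 8
31: 4619 = 31·149

31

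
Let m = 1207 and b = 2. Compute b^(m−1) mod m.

642

2^1 ≡ 2 (mod 1207)
2^2 ≡ 2^2 = 4 ≡ 4 (mod 1207)
2^4 ≡ 4^2 = 16 ≡ 16 (mod 1207)
2^8 ≡ 16^2 = 256 ≡ 256 (mod 1207)
2^16 ≡ 256^2 = 65536 ≡ 358 (mod 1207)
2^32 ≡ 358^2 = 128164 ≡ 222 (mod 1207)
2^64 ≡ 222^2 = 49284 ≡ 1004 (mod 1207)
2^128 ≡ 1004^2 = 1008016 ≡ 171 (mod 1207)
2^256 ≡ 171^2 = 29241 ≡ 273 (mod 1207)
2^512 ≡ 273^2 = 74529 ≡ 902 (mod 1207)
2^1024 ≡ 902^2 = 813604 ≡ 86 (mod 1207)
1206 = 1024 + 128 + 32 + 16 + 4 + 2 in binary powers of 2.
So 2^1206 ≡ 86 · 171 · 222 · 358 · 16 · 4 ≡ 642 (mod 1207).
Since 642 ≠ 1, base 2 is a Fermat witness: 1207 is composite.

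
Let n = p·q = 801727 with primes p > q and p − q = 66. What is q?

Since p = q + 66, we have 801727 = q(q + 66), so q² + 66q − 801727 = 0.
Discriminant: 66² + 4·801727 = 4356 + 3206908 = 3211264; √3211264 = 1792.
q = (−66 + 1792)/2 = 863, and p = q + 66 = 929.
Check: 863 · 929 = 801727.

863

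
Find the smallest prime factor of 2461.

23

2461 is odd.
Digit sum 13, not divisible by 3.
Ends in 1: not divisible by 5.
7: 2461 = 7·351 + 4
11: 2461 = 11·223 + 8
13: 2461 = 13·189 + 4
17: 2461 = 17·144 + 13
19: 2461 = 19·129 + 10
23: 2461 = 23·107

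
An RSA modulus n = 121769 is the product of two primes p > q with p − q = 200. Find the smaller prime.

Since p = q + 200, we have 121769 = q(q + 200), so q² + 200q − 121769 = 0.
Discriminant: 200² + 4·121769 = 40000 + 487076 = 527076; √527076 = 726.
q = (−200 + 726)/2 = 263, and p = q + 200 = 463.
Check: 263 · 463 = 121769.

263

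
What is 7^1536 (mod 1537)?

7^1 ≡ 7 (mod 1537)
7^2 ≡ 7^2 = 49 ≡ 49 (mod 1537)
7^4 ≡ 49^2 = 2401 ≡ 864 (mod 1537)
7^8 ≡ 864^2 = 746496 ≡ 1051 (mod 1537)
7^16 ≡ 1051^2 = 1104601 ≡ 1035 (mod 1537)
7^32 ≡ 1035^2 = 1071225 ≡ 1473 (mod 1537)
7^64 ≡ 1473^2 = 2169729 ≡ 1022 (mod 1537)
7^128 ≡ 1022^2 = 1044484 ≡ 861 (mod 1537)
7^256 ≡ 861^2 = 741321 ≡ 487 (mod 1537)
7^512 ≡ 487^2 = 237169 ≡ 471 (mod 1537)
7^1024 ≡ 471^2 = 221841 ≡ 513 (mod 1537)
1536 = 1024 + 512 in binary powers of 2.
So 7^1536 ≡ 513 · 471 ≡ 314 (mod 1537).
Since 314 ≠ 1, base 7 is a Fermat witness: 1537 is composite.

314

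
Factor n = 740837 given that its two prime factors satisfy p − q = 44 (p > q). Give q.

839

Since p = q + 44, we have 740837 = q(q + 44), so q² + 44q − 740837 = 0.
Discriminant: 44² + 4·740837 = 1936 + 2963348 = 2965284; √2965284 = 1722.
q = (−44 + 1722)/2 = 839, and p = q + 44 = 883.
Check: 839 · 883 = 740837.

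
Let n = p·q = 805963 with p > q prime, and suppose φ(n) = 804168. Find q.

φ(n) = (p−1)(q−1) = n − (p+q) + 1, so p + q = 805963 − 804168 + 1 = 1796.
p and q are the roots of t² − 1796t + 805963 = 0.
Discriminant: 1796² − 4·805963 = 3225616 − 3223852 = 1764; √1764 = 42.
q = (1796 − 42)/2 = 877, p = (1796 + 42)/2 = 919.
Check: 877 · 919 = 805963.

877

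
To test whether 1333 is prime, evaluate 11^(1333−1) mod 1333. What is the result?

78

11^1 ≡ 11 (mod 1333)
11^2 ≡ 11^2 = 121 ≡ 121 (mod 1333)
11^4 ≡ 121^2 = 14641 ≡ 1311 (mod 1333)
11^8 ≡ 1311^2 = 1718721 ≡ 484 (mod 1333)
11^16 ≡ 484^2 = 234256 ≡ 981 (mod 1333)
11^32 ≡ 981^2 = 962361 ≡ 1268 (mod 1333)
11^64 ≡ 1268^2 = 1607824 ≡ 226 (mod 1333)
11^128 ≡ 226^2 = 51076 ≡ 422 (mod 1333)
11^256 ≡ 422^2 = 178084 ≡ 795 (mod 1333)
11^512 ≡ 795^2 = 632025 ≡ 183 (mod 1333)
11^1024 ≡ 183^2 = 33489 ≡ 164 (mod 1333)
1332 = 1024 + 256 + 32 + 16 + 4 in binary powers of 2.
So 11^1332 ≡ 164 · 795 · 1268 · 981 · 1311 ≡ 78 (mod 1333).
Since 78 ≠ 1, base 11 is a Fermat witness: 1333 is composite.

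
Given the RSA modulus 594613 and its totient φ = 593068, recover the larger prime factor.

φ(n) = (p−1)(q−1) = n − (p+q) + 1, so p + q = 594613 − 593068 + 1 = 1546.
p and q are the roots of t² − 1546t + 594613 = 0.
Discriminant: 1546² − 4·594613 = 2390116 − 2378452 = 11664; √11664 = 108.
q = (1546 − 108)/2 = 719, p = (1546 + 108)/2 = 827.
Check: 719 · 827 = 594613.

827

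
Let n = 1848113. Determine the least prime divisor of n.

1848113 is odd.
Digit sum 26, not divisible by 3.
Ends in 3: not divisible by 5.
7: 1848113 = 7·264016 + 1
11: 1848113 = 11·168010 + 3
13: 1848113 = 13·142162 + 7
17: 1848113 = 17·108712 + 9
19: 1848113 = 19·97269 + 2
23: 1848113 = 23·80352 + 17
29: 1848113 = 29·63728 + 1
31: 1848113 = 31·59616 + 17
37: 1848113 = 37·49949

37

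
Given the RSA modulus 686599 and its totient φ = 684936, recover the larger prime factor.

907

φ(n) = (p−1)(q−1) = n − (p+q) + 1, so p + q = 686599 − 684936 + 1 = 1664.
p and q are the roots of t² − 1664t + 686599 = 0.
Discriminant: 1664² − 4·686599 = 2768896 − 2746396 = 22500; √22500 = 150.
q = (1664 − 150)/2 = 757, p = (1664 + 150)/2 = 907.
Check: 757 · 907 = 686599.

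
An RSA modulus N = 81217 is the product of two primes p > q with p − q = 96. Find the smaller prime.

Since p = q + 96, we have 81217 = q(q + 96), so q² + 96q − 81217 = 0.
Discriminant: 96² + 4·81217 = 9216 + 324868 = 334084; √334084 = 578.
q = (−96 + 578)/2 = 241, and p = q + 96 = 337.
Check: 241 · 337 = 81217.

241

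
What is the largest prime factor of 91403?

89

91403 = 13 · 7031
7031 = 79 · 89
89 is prime.
So 91403 = 13 · 79 · 89; the largest prime factor is 89.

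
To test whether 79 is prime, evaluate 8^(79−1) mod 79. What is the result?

1

8^1 ≡ 8 (mod 79)
8^2 ≡ 8^2 = 64 ≡ 64 (mod 79)
8^4 ≡ 64^2 = 4096 ≡ 67 (mod 79)
8^8 ≡ 67^2 = 4489 ≡ 65 (mod 79)
8^16 ≡ 65^2 = 4225 ≡ 38 (mod 79)
8^32 ≡ 38^2 = 1444 ≡ 22 (mod 79)
8^64 ≡ 22^2 = 484 ≡ 10 (mod 79)
78 = 64 + 8 + 4 + 2 in binary powers of 2.
So 8^78 ≡ 10 · 65 · 67 · 64 ≡ 1 (mod 79).
Since the result is 1, base 8 gives no evidence that 79 is composite.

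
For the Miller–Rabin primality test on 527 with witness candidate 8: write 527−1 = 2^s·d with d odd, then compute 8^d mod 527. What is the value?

202

527 − 1 = 526 = 2^1 · 263, so d = 263.
8^1 ≡ 8 (mod 527)
8^2 ≡ 8^2 = 64 ≡ 64 (mod 527)
8^4 ≡ 64^2 = 4096 ≡ 407 (mod 527)
8^8 ≡ 407^2 = 165649 ≡ 171 (mod 527)
8^16 ≡ 171^2 = 29241 ≡ 256 (mod 527)
8^32 ≡ 256^2 = 65536 ≡ 188 (mod 527)
8^64 ≡ 188^2 = 35344 ≡ 35 (mod 527)
8^128 ≡ 35^2 = 1225 ≡ 171 (mod 527)
8^256 ≡ 171^2 = 29241 ≡ 256 (mod 527)
263 = 256 + 4 + 2 + 1 in binary powers of 2.
So 8^263 ≡ 256 · 407 · 64 · 8 ≡ 202 (mod 527).
Squaring chain: 202; never reaches −1, so base 8 is a Miller–Rabin witness that 527 is composite.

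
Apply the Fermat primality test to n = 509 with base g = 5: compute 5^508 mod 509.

5^1 ≡ 5 (mod 509)
5^2 ≡ 5^2 = 25 ≡ 25 (mod 509)
5^4 ≡ 25^2 = 625 ≡ 116 (mod 509)
5^8 ≡ 116^2 = 13456 ≡ 222 (mod 509)
5^16 ≡ 222^2 = 49284 ≡ 420 (mod 509)
5^32 ≡ 420^2 = 176400 ≡ 286 (mod 509)
5^64 ≡ 286^2 = 81796 ≡ 356 (mod 509)
5^128 ≡ 356^2 = 126736 ≡ 504 (mod 509)
5^256 ≡ 504^2 = 254016 ≡ 25 (mod 509)
508 = 256 + 128 + 64 + 32 + 16 + 8 + 4 in binary powers of 2.
So 5^508 ≡ 25 · 504 · 356 · 286 · 420 · 222 · 116 ≡ 1 (mod 509).
Since the result is 1, base 5 gives no evidence that 509 is composite.

1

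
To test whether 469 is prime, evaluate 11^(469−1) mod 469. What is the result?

11^1 ≡ 11 (mod 469)
11^2 ≡ 11^2 = 121 ≡ 121 (mod 469)
11^4 ≡ 121^2 = 14641 ≡ 102 (mod 469)
11^8 ≡ 102^2 = 10404 ≡ 86 (mod 469)
11^16 ≡ 86^2 = 7396 ≡ 361 (mod 469)
11^32 ≡ 361^2 = 130321 ≡ 408 (mod 469)
11^64 ≡ 408^2 = 166464 ≡ 438 (mod 469)
11^128 ≡ 438^2 = 191844 ≡ 23 (mod 469)
11^256 ≡ 23^2 = 529 ≡ 60 (mod 469)
468 = 256 + 128 + 64 + 16 + 4 in binary powers of 2.
So 11^468 ≡ 60 · 23 · 438 · 361 · 102 ≡ 148 (mod 469).
Since 148 ≠ 1, base 11 is a Fermat witness: 469 is composite.

148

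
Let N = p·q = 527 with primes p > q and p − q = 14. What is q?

17

Since p = q + 14, we have 527 = q(q + 14), so q² + 14q − 527 = 0.
Discriminant: 14² + 4·527 = 196 + 2108 = 2304; √2304 = 48.
q = (−14 + 48)/2 = 17, and p = q + 14 = 31.
Check: 17 · 31 = 527.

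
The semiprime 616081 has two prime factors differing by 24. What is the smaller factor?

Since p = q + 24, we have 616081 = q(q + 24), so q² + 24q − 616081 = 0.
Discriminant: 24² + 4·616081 = 576 + 2464324 = 2464900; √2464900 = 1570.
q = (−24 + 1570)/2 = 773, and p = q + 24 = 797.
Check: 773 · 797 = 616081.

773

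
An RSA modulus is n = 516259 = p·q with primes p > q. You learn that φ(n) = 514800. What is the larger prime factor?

859

φ(n) = (p−1)(q−1) = n − (p+q) + 1, so p + q = 516259 − 514800 + 1 = 1460.
p and q are the roots of t² − 1460t + 516259 = 0.
Discriminant: 1460² − 4·516259 = 2131600 − 2065036 = 66564; √66564 = 258.
q = (1460 − 258)/2 = 601, p = (1460 + 258)/2 = 859.
Check: 601 · 859 = 516259.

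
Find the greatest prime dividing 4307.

4307 = 59 · 73
73 is prime.
So 4307 = 59 · 73; the largest prime factor is 73.

73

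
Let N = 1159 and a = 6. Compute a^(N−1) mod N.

125

6^1 ≡ 6 (mod 1159)
6^2 ≡ 6^2 = 36 ≡ 36 (mod 1159)
6^4 ≡ 36^2 = 1296 ≡ 137 (mod 1159)
6^8 ≡ 137^2 = 18769 ≡ 225 (mod 1159)
6^16 ≡ 225^2 = 50625 ≡ 788 (mod 1159)
6^32 ≡ 788^2 = 620944 ≡ 879 (mod 1159)
6^64 ≡ 879^2 = 772641 ≡ 747 (mod 1159)
6^128 ≡ 747^2 = 558009 ≡ 530 (mod 1159)
6^256 ≡ 530^2 = 280900 ≡ 422 (mod 1159)
6^512 ≡ 422^2 = 178084 ≡ 757 (mod 1159)
6^1024 ≡ 757^2 = 573049 ≡ 503 (mod 1159)
1158 = 1024 + 128 + 4 + 2 in binary powers of 2.
So 6^1158 ≡ 503 · 530 · 137 · 36 ≡ 125 (mod 1159).
Since 125 ≠ 1, base 6 is a Fermat witness: 1159 is composite.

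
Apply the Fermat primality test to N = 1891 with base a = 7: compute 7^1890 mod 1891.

7^1 ≡ 7 (mod 1891)
7^2 ≡ 7^2 = 49 ≡ 49 (mod 1891)
7^4 ≡ 49^2 = 2401 ≡ 510 (mod 1891)
7^8 ≡ 510^2 = 260100 ≡ 1033 (mod 1891)
7^16 ≡ 1033^2 = 1067089 ≡ 565 (mod 1891)
7^32 ≡ 565^2 = 319225 ≡ 1537 (mod 1891)
7^64 ≡ 1537^2 = 2362369 ≡ 510 (mod 1891)
7^128 ≡ 510^2 = 260100 ≡ 1033 (mod 1891)
7^256 ≡ 1033^2 = 1067089 ≡ 565 (mod 1891)
7^512 ≡ 565^2 = 319225 ≡ 1537 (mod 1891)
7^1024 ≡ 1537^2 = 2362369 ≡ 510 (mod 1891)
1890 = 1024 + 512 + 256 + 64 + 32 + 2 in binary powers of 2.
So 7^1890 ≡ 510 · 1537 · 565 · 510 · 1537 · 49 ≡ 1768 (mod 1891).
Since 1768 ≠ 1, base 7 is a Fermat witness: 1891 is composite.

1768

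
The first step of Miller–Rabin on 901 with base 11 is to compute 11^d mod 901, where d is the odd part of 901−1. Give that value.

623

901 − 1 = 900 = 2^2 · 225, so d = 225.
11^1 ≡ 11 (mod 901)
11^2 ≡ 11^2 = 121 ≡ 121 (mod 901)
11^4 ≡ 121^2 = 14641 ≡ 225 (mod 901)
11^8 ≡ 225^2 = 50625 ≡ 169 (mod 901)
11^16 ≡ 169^2 = 28561 ≡ 630 (mod 901)
11^32 ≡ 630^2 = 396900 ≡ 460 (mod 901)
11^64 ≡ 460^2 = 211600 ≡ 766 (mod 901)
11^128 ≡ 766^2 = 586756 ≡ 205 (mod 901)
225 = 128 + 64 + 32 + 1 in binary powers of 2.
So 11^225 ≡ 205 · 766 · 460 · 11 ≡ 623 (mod 901).
Squaring chain: 623 → 699; never reaches −1, so base 11 is a Miller–Rabin witness that 901 is composite.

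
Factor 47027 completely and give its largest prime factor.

41

47027 = 31 · 1517
1517 = 37 · 41
41 is prime.
So 47027 = 31 · 37 · 41; the largest prime factor is 41.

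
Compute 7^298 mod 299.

108

7^1 ≡ 7 (mod 299)
7^2 ≡ 7^2 = 49 ≡ 49 (mod 299)
7^4 ≡ 49^2 = 2401 ≡ 9 (mod 299)
7^8 ≡ 9^2 = 81 ≡ 81 (mod 299)
7^16 ≡ 81^2 = 6561 ≡ 282 (mod 299)
7^32 ≡ 282^2 = 79524 ≡ 289 (mod 299)
7^64 ≡ 289^2 = 83521 ≡ 100 (mod 299)
7^128 ≡ 100^2 = 10000 ≡ 133 (mod 299)
7^256 ≡ 133^2 = 17689 ≡ 48 (mod 299)
298 = 256 + 32 + 8 + 2 in binary powers of 2.
So 7^298 ≡ 48 · 289 · 81 · 49 ≡ 108 (mod 299).
Since 108 ≠ 1, base 7 is a Fermat witness: 299 is composite.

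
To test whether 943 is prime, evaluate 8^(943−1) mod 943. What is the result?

679

8^1 ≡ 8 (mod 943)
8^2 ≡ 8^2 = 64 ≡ 64 (mod 943)
8^4 ≡ 64^2 = 4096 ≡ 324 (mod 943)
8^8 ≡ 324^2 = 104976 ≡ 303 (mod 943)
8^16 ≡ 303^2 = 91809 ≡ 338 (mod 943)
8^32 ≡ 338^2 = 114244 ≡ 141 (mod 943)
8^64 ≡ 141^2 = 19881 ≡ 78 (mod 943)
8^128 ≡ 78^2 = 6084 ≡ 426 (mod 943)
8^256 ≡ 426^2 = 181476 ≡ 420 (mod 943)
8^512 ≡ 420^2 = 176400 ≡ 59 (mod 943)
942 = 512 + 256 + 128 + 32 + 8 + 4 + 2 in binary powers of 2.
So 8^942 ≡ 59 · 420 · 426 · 141 · 303 · 324 · 64 ≡ 679 (mod 943).
Since 679 ≠ 1, base 8 is a Fermat witness: 943 is composite.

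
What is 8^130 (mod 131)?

8^1 ≡ 8 (mod 131)
8^2 ≡ 8^2 = 64 ≡ 64 (mod 131)
8^4 ≡ 64^2 = 4096 ≡ 35 (mod 131)
8^8 ≡ 35^2 = 1225 ≡ 46 (mod 131)
8^16 ≡ 46^2 = 2116 ≡ 20 (mod 131)
8^32 ≡ 20^2 = 400 ≡ 7 (mod 131)
8^64 ≡ 7^2 = 49 ≡ 49 (mod 131)
8^128 ≡ 49^2 = 2401 ≡ 43 (mod 131)
130 = 128 + 2 in binary powers of 2.
So 8^130 ≡ 43 · 64 ≡ 1 (mod 131).
Since the result is 1, base 8 gives no evidence that 131 is composite.

1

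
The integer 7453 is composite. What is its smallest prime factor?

29

7453 is odd.
Digit sum 19, not divisible by 3.
Ends in 3: not divisible by 5.
7: 7453 = 7·1064 + 5
11: 7453 = 11·677 + 6
13: 7453 = 13·573 + 4
17: 7453 = 17·438 + 7
19: 7453 = 19·392 + 5
23: 7453 = 23·324 + 1
29: 7453 = 29·257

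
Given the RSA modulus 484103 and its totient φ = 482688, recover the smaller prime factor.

φ(n) = (p−1)(q−1) = n − (p+q) + 1, so p + q = 484103 − 482688 + 1 = 1416.
p and q are the roots of t² − 1416t + 484103 = 0.
Discriminant: 1416² − 4·484103 = 2005056 − 1936412 = 68644; √68644 = 262.
q = (1416 − 262)/2 = 577, p = (1416 + 262)/2 = 839.
Check: 577 · 839 = 484103.

577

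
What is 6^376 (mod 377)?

6^1 ≡ 6 (mod 377)
6^2 ≡ 6^2 = 36 ≡ 36 (mod 377)
6^4 ≡ 36^2 = 1296 ≡ 165 (mod 377)
6^8 ≡ 165^2 = 27225 ≡ 81 (mod 377)
6^16 ≡ 81^2 = 6561 ≡ 152 (mod 377)
6^32 ≡ 152^2 = 23104 ≡ 107 (mod 377)
6^64 ≡ 107^2 = 11449 ≡ 139 (mod 377)
6^128 ≡ 139^2 = 19321 ≡ 94 (mod 377)
6^256 ≡ 94^2 = 8836 ≡ 165 (mod 377)
376 = 256 + 64 + 32 + 16 + 8 in binary powers of 2.
So 6^376 ≡ 165 · 139 · 107 · 152 · 81 ≡ 373 (mod 377).
Since 373 ≠ 1, base 6 is a Fermat witness: 377 is composite.

373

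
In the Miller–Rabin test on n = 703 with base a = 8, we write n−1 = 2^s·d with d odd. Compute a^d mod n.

512

703 − 1 = 702 = 2^1 · 351, so d = 351.
8^1 ≡ 8 (mod 703)
8^2 ≡ 8^2 = 64 ≡ 64 (mod 703)
8^4 ≡ 64^2 = 4096 ≡ 581 (mod 703)
8^8 ≡ 581^2 = 337561 ≡ 121 (mod 703)
8^16 ≡ 121^2 = 14641 ≡ 581 (mod 703)
8^32 ≡ 581^2 = 337561 ≡ 121 (mod 703)
8^64 ≡ 121^2 = 14641 ≡ 581 (mod 703)
8^128 ≡ 581^2 = 337561 ≡ 121 (mod 703)
8^256 ≡ 121^2 = 14641 ≡ 581 (mod 703)
351 = 256 + 64 + 16 + 8 + 4 + 2 + 1 in binary powers of 2.
So 8^351 ≡ 581 · 581 · 581 · 121 · 581 · 64 · 8 ≡ 512 (mod 703).
Squaring chain: 512; never reaches −1, so base 8 is a Miller–Rabin witness that 703 is composite.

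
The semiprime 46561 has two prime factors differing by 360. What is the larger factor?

461

Since p = q + 360, we have 46561 = q(q + 360), so q² + 360q − 46561 = 0.
Discriminant: 360² + 4·46561 = 129600 + 186244 = 315844; √315844 = 562.
q = (−360 + 562)/2 = 101, and p = q + 360 = 461.
Check: 101 · 461 = 46561.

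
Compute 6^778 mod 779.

6^1 ≡ 6 (mod 779)
6^2 ≡ 6^2 = 36 ≡ 36 (mod 779)
6^4 ≡ 36^2 = 1296 ≡ 517 (mod 779)
6^8 ≡ 517^2 = 267289 ≡ 92 (mod 779)
6^16 ≡ 92^2 = 8464 ≡ 674 (mod 779)
6^32 ≡ 674^2 = 454276 ≡ 119 (mod 779)
6^64 ≡ 119^2 = 14161 ≡ 139 (mod 779)
6^128 ≡ 139^2 = 19321 ≡ 625 (mod 779)
6^256 ≡ 625^2 = 390625 ≡ 346 (mod 779)
6^512 ≡ 346^2 = 119716 ≡ 529 (mod 779)
778 = 512 + 256 + 8 + 2 in binary powers of 2.
So 6^778 ≡ 529 · 346 · 92 · 36 ≡ 156 (mod 779).
Since 156 ≠ 1, base 6 is a Fermat witness: 779 is composite.

156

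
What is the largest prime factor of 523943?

89

523943 = 7 · 74849
74849 = 29 · 2581
2581 = 29 · 89
89 is prime.
So 523943 = 7 · 29^2 · 89; the largest prime factor is 89.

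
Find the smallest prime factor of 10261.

31

10261 is odd.
Digit sum 10, not divisible by 3.
Ends in 1: not divisible by 5.
7: 10261 = 7·1465 + 6
11: 10261 = 11·932 + 9
13: 10261 = 13·789 + 4
17: 10261 = 17·603 + 10
19: 10261 = 19·540 + 1
23: 10261 = 23·446 + 3
29: 10261 = 29·353 + 24
31: 10261 = 31·331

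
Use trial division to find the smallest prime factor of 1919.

19

1919 is odd.
Digit sum 20, not divisible by 3.
Ends in 9: not divisible by 5.
7: 1919 = 7·274 + 1
11: 1919 = 11·174 + 5
13: 1919 = 13·147 + 8
17: 1919 = 17·112 + 15
19: 1919 = 19·101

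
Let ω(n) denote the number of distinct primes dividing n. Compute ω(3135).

3135 = 3 · 1045
1045 = 5 · 209
209 = 11 · 19
3135 = 3 · 5 · 11 · 19, which has 4 distinct prime factors.

4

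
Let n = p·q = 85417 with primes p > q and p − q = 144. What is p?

Since p = q + 144, we have 85417 = q(q + 144), so q² + 144q − 85417 = 0.
Discriminant: 144² + 4·85417 = 20736 + 341668 = 362404; √362404 = 602.
q = (−144 + 602)/2 = 229, and p = q + 144 = 373.
Check: 229 · 373 = 85417.

373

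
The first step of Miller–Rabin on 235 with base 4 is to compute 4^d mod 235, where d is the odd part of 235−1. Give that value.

204

235 − 1 = 234 = 2^1 · 117, so d = 117.
4^1 ≡ 4 (mod 235)
4^2 ≡ 4^2 = 16 ≡ 16 (mod 235)
4^4 ≡ 16^2 = 256 ≡ 21 (mod 235)
4^8 ≡ 21^2 = 441 ≡ 206 (mod 235)
4^16 ≡ 206^2 = 42436 ≡ 136 (mod 235)
4^32 ≡ 136^2 = 18496 ≡ 166 (mod 235)
4^64 ≡ 166^2 = 27556 ≡ 61 (mod 235)
117 = 64 + 32 + 16 + 4 + 1 in binary powers of 2.
So 4^117 ≡ 61 · 166 · 136 · 21 · 4 ≡ 204 (mod 235).
Squaring chain: 204; never reaches −1, so base 4 is a Miller–Rabin witness that 235 is composite.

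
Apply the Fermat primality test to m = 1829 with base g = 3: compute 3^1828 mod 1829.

3^1 ≡ 3 (mod 1829)
3^2 ≡ 3^2 = 9 ≡ 9 (mod 1829)
3^4 ≡ 9^2 = 81 ≡ 81 (mod 1829)
3^8 ≡ 81^2 = 6561 ≡ 1074 (mod 1829)
3^16 ≡ 1074^2 = 1153476 ≡ 1206 (mod 1829)
3^32 ≡ 1206^2 = 1454436 ≡ 381 (mod 1829)
3^64 ≡ 381^2 = 145161 ≡ 670 (mod 1829)
3^128 ≡ 670^2 = 448900 ≡ 795 (mod 1829)
3^256 ≡ 795^2 = 632025 ≡ 1020 (mod 1829)
3^512 ≡ 1020^2 = 1040400 ≡ 1528 (mod 1829)
3^1024 ≡ 1528^2 = 2334784 ≡ 980 (mod 1829)
1828 = 1024 + 512 + 256 + 32 + 4 in binary powers of 2.
So 3^1828 ≡ 980 · 1528 · 1020 · 381 · 81 ≡ 534 (mod 1829).
Since 534 ≠ 1, base 3 is a Fermat witness: 1829 is composite.

534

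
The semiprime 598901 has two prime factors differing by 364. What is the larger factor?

977

Since p = q + 364, we have 598901 = q(q + 364), so q² + 364q − 598901 = 0.
Discriminant: 364² + 4·598901 = 132496 + 2395604 = 2528100; √2528100 = 1590.
q = (−364 + 1590)/2 = 613, and p = q + 364 = 977.
Check: 613 · 977 = 598901.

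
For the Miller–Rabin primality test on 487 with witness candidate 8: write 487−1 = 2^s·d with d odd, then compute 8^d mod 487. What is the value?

487 − 1 = 486 = 2^1 · 243, so d = 243.
8^1 ≡ 8 (mod 487)
8^2 ≡ 8^2 = 64 ≡ 64 (mod 487)
8^4 ≡ 64^2 = 4096 ≡ 200 (mod 487)
8^8 ≡ 200^2 = 40000 ≡ 66 (mod 487)
8^16 ≡ 66^2 = 4356 ≡ 460 (mod 487)
8^32 ≡ 460^2 = 211600 ≡ 242 (mod 487)
8^64 ≡ 242^2 = 58564 ≡ 124 (mod 487)
8^128 ≡ 124^2 = 15376 ≡ 279 (mod 487)
243 = 128 + 64 + 32 + 16 + 2 + 1 in binary powers of 2.
So 8^243 ≡ 279 · 124 · 242 · 460 · 64 · 8 ≡ 1 (mod 487).
Since 8^d ≡ 1 (mod 487), base 8 does not prove 487 composite.

1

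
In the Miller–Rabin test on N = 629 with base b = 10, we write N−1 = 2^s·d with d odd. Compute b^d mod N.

232

629 − 1 = 628 = 2^2 · 157, so d = 157.
10^1 ≡ 10 (mod 629)
10^2 ≡ 10^2 = 100 ≡ 100 (mod 629)
10^4 ≡ 100^2 = 10000 ≡ 565 (mod 629)
10^8 ≡ 565^2 = 319225 ≡ 322 (mod 629)
10^16 ≡ 322^2 = 103684 ≡ 528 (mod 629)
10^32 ≡ 528^2 = 278784 ≡ 137 (mod 629)
10^64 ≡ 137^2 = 18769 ≡ 528 (mod 629)
10^128 ≡ 528^2 = 278784 ≡ 137 (mod 629)
157 = 128 + 16 + 8 + 4 + 1 in binary powers of 2.
So 10^157 ≡ 137 · 528 · 322 · 565 · 10 ≡ 232 (mod 629).
Squaring chain: 232 → 359; never reaches −1, so base 10 is a Miller–Rabin witness that 629 is composite.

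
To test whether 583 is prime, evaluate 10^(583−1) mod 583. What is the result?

10^1 ≡ 10 (mod 583)
10^2 ≡ 10^2 = 100 ≡ 100 (mod 583)
10^4 ≡ 100^2 = 10000 ≡ 89 (mod 583)
10^8 ≡ 89^2 = 7921 ≡ 342 (mod 583)
10^16 ≡ 342^2 = 116964 ≡ 364 (mod 583)
10^32 ≡ 364^2 = 132496 ≡ 155 (mod 583)
10^64 ≡ 155^2 = 24025 ≡ 122 (mod 583)
10^128 ≡ 122^2 = 14884 ≡ 309 (mod 583)
10^256 ≡ 309^2 = 95481 ≡ 452 (mod 583)
10^512 ≡ 452^2 = 204304 ≡ 254 (mod 583)
582 = 512 + 64 + 4 + 2 in binary powers of 2.
So 10^582 ≡ 254 · 122 · 89 · 100 ≡ 386 (mod 583).
Since 386 ≠ 1, base 10 is a Fermat witness: 583 is composite.

386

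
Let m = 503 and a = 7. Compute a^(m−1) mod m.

1

7^1 ≡ 7 (mod 503)
7^2 ≡ 7^2 = 49 ≡ 49 (mod 503)
7^4 ≡ 49^2 = 2401 ≡ 389 (mod 503)
7^8 ≡ 389^2 = 151321 ≡ 421 (mod 503)
7^16 ≡ 421^2 = 177241 ≡ 185 (mod 503)
7^32 ≡ 185^2 = 34225 ≡ 21 (mod 503)
7^64 ≡ 21^2 = 441 ≡ 441 (mod 503)
7^128 ≡ 441^2 = 194481 ≡ 323 (mod 503)
7^256 ≡ 323^2 = 104329 ≡ 208 (mod 503)
502 = 256 + 128 + 64 + 32 + 16 + 4 + 2 in binary powers of 2.
So 7^502 ≡ 208 · 323 · 441 · 21 · 185 · 389 · 49 ≡ 1 (mod 503).
Since the result is 1, base 7 gives no evidence that 503 is composite.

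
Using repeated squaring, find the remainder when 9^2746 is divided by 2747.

9^1 ≡ 9 (mod 2747)
9^2 ≡ 9^2 = 81 ≡ 81 (mod 2747)
9^4 ≡ 81^2 = 6561 ≡ 1067 (mod 2747)
9^8 ≡ 1067^2 = 1138489 ≡ 1231 (mod 2747)
9^16 ≡ 1231^2 = 1515361 ≡ 1764 (mod 2747)
9^32 ≡ 1764^2 = 3111696 ≡ 2092 (mod 2747)
9^64 ≡ 2092^2 = 4376464 ≡ 493 (mod 2747)
9^128 ≡ 493^2 = 243049 ≡ 1313 (mod 2747)
9^256 ≡ 1313^2 = 1723969 ≡ 1600 (mod 2747)
9^512 ≡ 1600^2 = 2560000 ≡ 2543 (mod 2747)
9^1024 ≡ 2543^2 = 6466849 ≡ 411 (mod 2747)
9^2048 ≡ 411^2 = 168921 ≡ 1354 (mod 2747)
2746 = 2048 + 512 + 128 + 32 + 16 + 8 + 2 in binary powers of 2.
So 9^2746 ≡ 1354 · 2543 · 1313 · 2092 · 1764 · 1231 · 81 ≡ 40 (mod 2747).
Since 40 ≠ 1, base 9 is a Fermat witness: 2747 is composite.

40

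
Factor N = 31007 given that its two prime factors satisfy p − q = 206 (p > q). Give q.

101

Since p = q + 206, we have 31007 = q(q + 206), so q² + 206q − 31007 = 0.
Discriminant: 206² + 4·31007 = 42436 + 124028 = 166464; √166464 = 408.
q = (−206 + 408)/2 = 101, and p = q + 206 = 307.
Check: 101 · 307 = 31007.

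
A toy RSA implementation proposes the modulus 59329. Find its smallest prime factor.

59329 is odd.
Digit sum 28, not divisible by 3.
Ends in 9: not divisible by 5.
7: 59329 = 7·8475 + 4
11: 59329 = 11·5393 + 6
13: 59329 = 13·4563 + 10
17: 59329 = 17·3489 + 16
19: 59329 = 19·3122 + 11
23: 59329 = 23·2579 + 12
29: 59329 = 29·2045 + 24
31: 59329 = 31·1913 + 26
37: 59329 = 37·1603 + 18
41: 59329 = 41·1447 + 2
43: 59329 = 43·1379 + 32
47: 59329 = 47·1262 + 15
53: 59329 = 53·1119 + 22
59: 59329 = 59·1005 + 34
61: 59329 = 61·972 + 37
67: 59329 = 67·885 + 34
71: 59329 = 71·835 + 44
73: 59329 = 73·812 + 53
79: 59329 = 79·751

79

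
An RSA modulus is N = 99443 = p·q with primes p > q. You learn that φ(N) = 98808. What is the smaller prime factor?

φ(n) = (p−1)(q−1) = n − (p+q) + 1, so p + q = 99443 − 98808 + 1 = 636.
p and q are the roots of t² − 636t + 99443 = 0.
Discriminant: 636² − 4·99443 = 404496 − 397772 = 6724; √6724 = 82.
q = (636 − 82)/2 = 277, p = (636 + 82)/2 = 359.
Check: 277 · 359 = 99443.

277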